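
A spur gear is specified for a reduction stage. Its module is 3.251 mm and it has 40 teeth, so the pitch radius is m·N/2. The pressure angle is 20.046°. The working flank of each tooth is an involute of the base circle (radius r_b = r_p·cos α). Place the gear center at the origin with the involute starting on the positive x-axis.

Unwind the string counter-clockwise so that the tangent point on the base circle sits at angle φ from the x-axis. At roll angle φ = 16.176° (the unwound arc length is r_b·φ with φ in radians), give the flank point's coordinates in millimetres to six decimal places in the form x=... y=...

x=63.466940 y=0.454532

pitch radius r_p = m·N/2 = 3.251·40/2 = 65.020000
base radius r_b = r_p·cos α = 65.020000·cos 20.046° = 61.080941
roll angle φ = 16.176° = 0.28232446 rad
x = r_b·(cos φ + φ·sin φ) = 61.080941·(0.96041046 + 0.28232446·0.27858883) = 63.466940
y = r_b·(sin φ − φ·cos φ) = 61.080941·(0.27858883 − 0.28232446·0.96041046) = 0.454532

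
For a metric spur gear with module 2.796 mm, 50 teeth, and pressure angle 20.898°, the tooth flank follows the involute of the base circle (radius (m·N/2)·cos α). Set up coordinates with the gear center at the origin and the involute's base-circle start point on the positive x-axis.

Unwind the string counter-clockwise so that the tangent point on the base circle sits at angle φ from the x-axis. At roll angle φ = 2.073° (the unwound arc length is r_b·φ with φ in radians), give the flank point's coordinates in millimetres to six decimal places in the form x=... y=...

pitch radius r_p = m·N/2 = 2.796·50/2 = 69.900000
base radius r_b = r_p·cos α = 69.900000·cos 20.898° = 65.301763
roll angle φ = 2.073° = 0.03618068 rad
x = r_b·(cos φ + φ·sin φ) = 65.301763·(0.99934555 + 0.03618068·0.03617278) = 65.344491
y = r_b·(sin φ − φ·cos φ) = 65.301763·(0.03617278 − 0.03618068·0.99934555) = 0.001031

x=65.344491 y=0.001031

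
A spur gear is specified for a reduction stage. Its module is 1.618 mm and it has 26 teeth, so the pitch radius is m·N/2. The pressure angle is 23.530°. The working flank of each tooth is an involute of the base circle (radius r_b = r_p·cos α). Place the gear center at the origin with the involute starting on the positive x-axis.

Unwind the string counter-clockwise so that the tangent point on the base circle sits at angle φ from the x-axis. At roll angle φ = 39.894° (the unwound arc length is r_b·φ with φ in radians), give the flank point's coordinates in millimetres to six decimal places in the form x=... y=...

x=23.408306 y=2.066576

pitch radius r_p = m·N/2 = 1.618·26/2 = 21.034000
base radius r_b = r_p·cos α = 21.034000·cos 23.530° = 19.285047
roll angle φ = 39.894° = 0.69628165 rad
x = r_b·(cos φ + φ·sin φ) = 19.285047·(0.76723232 + 0.69628165·0.64136929) = 23.408306
y = r_b·(sin φ − φ·cos φ) = 19.285047·(0.64136929 − 0.69628165·0.76723232) = 2.066576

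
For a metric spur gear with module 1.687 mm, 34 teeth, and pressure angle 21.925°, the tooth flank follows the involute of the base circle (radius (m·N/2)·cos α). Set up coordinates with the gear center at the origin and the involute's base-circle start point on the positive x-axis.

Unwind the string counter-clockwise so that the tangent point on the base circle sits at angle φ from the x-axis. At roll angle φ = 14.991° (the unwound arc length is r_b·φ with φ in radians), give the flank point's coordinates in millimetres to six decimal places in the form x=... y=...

x=27.499857 y=0.157756

pitch radius r_p = m·N/2 = 1.687·34/2 = 28.679000
base radius r_b = r_p·cos α = 28.679000·cos 21.925° = 26.604746
roll angle φ = 14.991° = 0.26164231 rad
x = r_b·(cos φ + φ·sin φ) = 26.604746·(0.96596647 + 0.26164231·0.25866731) = 27.499857
y = r_b·(sin φ − φ·cos φ) = 26.604746·(0.25866731 − 0.26164231·0.96596647) = 0.157756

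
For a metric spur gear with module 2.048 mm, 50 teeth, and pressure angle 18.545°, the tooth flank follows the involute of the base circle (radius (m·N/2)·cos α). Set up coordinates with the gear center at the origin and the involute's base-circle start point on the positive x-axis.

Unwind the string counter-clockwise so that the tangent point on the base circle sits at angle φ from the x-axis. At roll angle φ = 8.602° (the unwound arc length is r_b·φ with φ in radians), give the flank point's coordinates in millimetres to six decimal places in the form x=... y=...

x=49.085379 y=0.054631

pitch radius r_p = m·N/2 = 2.048·50/2 = 51.200000
base radius r_b = r_p·cos α = 51.200000·cos 18.545° = 48.541397
roll angle φ = 8.602° = 0.15013322 rad
x = r_b·(cos φ + φ·sin φ) = 48.541397·(0.98875116 + 0.15013322·0.14956986) = 49.085379
y = r_b·(sin φ − φ·cos φ) = 48.541397·(0.14956986 − 0.15013322·0.98875116) = 0.054631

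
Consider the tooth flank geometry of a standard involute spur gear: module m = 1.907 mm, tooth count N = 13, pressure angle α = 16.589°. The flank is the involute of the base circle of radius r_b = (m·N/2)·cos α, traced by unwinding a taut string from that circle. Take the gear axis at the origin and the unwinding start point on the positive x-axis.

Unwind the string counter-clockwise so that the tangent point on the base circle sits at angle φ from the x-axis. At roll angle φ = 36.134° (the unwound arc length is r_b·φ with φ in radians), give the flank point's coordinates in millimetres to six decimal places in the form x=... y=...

pitch radius r_p = m·N/2 = 1.907·13/2 = 12.395500
base radius r_b = r_p·cos α = 12.395500·cos 16.589° = 11.879567
roll angle φ = 36.134° = 0.63065727 rad
x = r_b·(cos φ + φ·sin φ) = 11.879567·(0.80764011 + 0.63065727·0.58967572) = 14.012227
y = r_b·(sin φ − φ·cos φ) = 11.879567·(0.58967572 − 0.63065727·0.80764011) = 0.954305

x=14.012227 y=0.954305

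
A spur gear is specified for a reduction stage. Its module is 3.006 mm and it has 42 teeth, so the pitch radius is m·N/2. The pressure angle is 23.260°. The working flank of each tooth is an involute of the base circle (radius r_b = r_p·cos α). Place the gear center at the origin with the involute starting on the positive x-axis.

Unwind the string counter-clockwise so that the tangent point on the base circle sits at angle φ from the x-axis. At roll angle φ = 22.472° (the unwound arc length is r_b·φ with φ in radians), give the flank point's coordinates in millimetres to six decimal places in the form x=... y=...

x=62.285855 y=1.148506

pitch radius r_p = m·N/2 = 3.006·42/2 = 63.126000
base radius r_b = r_p·cos α = 63.126000·cos 23.260° = 57.995264
roll angle φ = 22.472° = 0.39221039 rad
x = r_b·(cos φ + φ·sin φ) = 57.995264·(0.92406644 + 0.39221039·0.38223189) = 62.285855
y = r_b·(sin φ − φ·cos φ) = 57.995264·(0.38223189 − 0.39221039·0.92406644) = 1.148506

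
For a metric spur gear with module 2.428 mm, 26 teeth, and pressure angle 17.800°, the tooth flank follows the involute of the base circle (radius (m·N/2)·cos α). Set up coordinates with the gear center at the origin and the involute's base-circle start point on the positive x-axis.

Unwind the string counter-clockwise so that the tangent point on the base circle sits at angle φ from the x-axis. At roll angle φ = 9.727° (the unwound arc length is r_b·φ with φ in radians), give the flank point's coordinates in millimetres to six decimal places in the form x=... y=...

x=30.482979 y=0.048875

pitch radius r_p = m·N/2 = 2.428·26/2 = 31.564000
base radius r_b = r_p·cos α = 31.564000·cos 17.800° = 30.053012
roll angle φ = 9.727° = 0.16976818 rad
x = r_b·(cos φ + φ·sin φ) = 30.053012·(0.98562396 + 0.16976818·0.16895386) = 30.482979
y = r_b·(sin φ − φ·cos φ) = 30.053012·(0.16895386 − 0.16976818·0.98562396) = 0.048875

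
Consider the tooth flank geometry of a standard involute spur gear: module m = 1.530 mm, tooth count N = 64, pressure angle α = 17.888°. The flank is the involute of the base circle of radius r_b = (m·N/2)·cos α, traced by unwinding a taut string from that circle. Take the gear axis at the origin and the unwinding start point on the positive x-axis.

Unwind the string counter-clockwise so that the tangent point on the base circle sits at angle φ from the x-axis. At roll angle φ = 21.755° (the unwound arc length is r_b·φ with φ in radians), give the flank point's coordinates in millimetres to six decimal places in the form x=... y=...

pitch radius r_p = m·N/2 = 1.530·64/2 = 48.960000
base radius r_b = r_p·cos α = 48.960000·cos 17.888° = 46.593213
roll angle φ = 21.755° = 0.37969638 rad
x = r_b·(cos φ + φ·sin φ) = 46.593213·(0.92877721 + 0.37969638·0.37063849) = 49.831781
y = r_b·(sin φ − φ·cos φ) = 46.593213·(0.37063849 − 0.37969638·0.92877721) = 0.837986

x=49.831781 y=0.837986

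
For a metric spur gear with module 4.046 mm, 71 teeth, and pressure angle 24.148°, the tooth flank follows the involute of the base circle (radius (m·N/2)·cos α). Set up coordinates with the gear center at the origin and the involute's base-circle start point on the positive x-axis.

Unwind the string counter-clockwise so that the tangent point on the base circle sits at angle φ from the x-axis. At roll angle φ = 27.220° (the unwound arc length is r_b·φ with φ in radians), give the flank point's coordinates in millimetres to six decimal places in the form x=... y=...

x=145.030326 y=4.579569

pitch radius r_p = m·N/2 = 4.046·71/2 = 143.633000
base radius r_b = r_p·cos α = 143.633000·cos 24.148° = 131.063931
roll angle φ = 27.220° = 0.47507862 rad
x = r_b·(cos φ + φ·sin φ) = 131.063931·(0.88925676 + 0.47507862·0.45740836) = 145.030326
y = r_b·(sin φ − φ·cos φ) = 131.063931·(0.45740836 − 0.47507862·0.88925676) = 4.579569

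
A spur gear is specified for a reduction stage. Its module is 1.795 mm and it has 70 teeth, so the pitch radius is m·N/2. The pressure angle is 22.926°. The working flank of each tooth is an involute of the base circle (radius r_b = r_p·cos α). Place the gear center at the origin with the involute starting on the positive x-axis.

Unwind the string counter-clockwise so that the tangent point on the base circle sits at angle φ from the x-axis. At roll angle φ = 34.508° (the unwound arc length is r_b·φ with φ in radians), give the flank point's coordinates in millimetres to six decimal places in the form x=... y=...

x=67.424162 y=4.062846

pitch radius r_p = m·N/2 = 1.795·70/2 = 62.825000
base radius r_b = r_p·cos α = 62.825000·cos 22.926° = 57.862374
roll angle φ = 34.508° = 0.60227822 rad
x = r_b·(cos φ + φ·sin φ) = 57.862374·(0.82404710 + 0.60227822·0.56652130) = 67.424162
y = r_b·(sin φ − φ·cos φ) = 57.862374·(0.56652130 − 0.60227822·0.82404710) = 4.062846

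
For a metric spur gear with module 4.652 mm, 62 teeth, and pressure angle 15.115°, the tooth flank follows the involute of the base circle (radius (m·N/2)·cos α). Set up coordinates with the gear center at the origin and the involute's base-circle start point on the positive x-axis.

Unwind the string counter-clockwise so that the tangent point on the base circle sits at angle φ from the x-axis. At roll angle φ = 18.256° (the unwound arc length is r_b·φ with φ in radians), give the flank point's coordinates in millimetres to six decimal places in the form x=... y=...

pitch radius r_p = m·N/2 = 4.652·62/2 = 144.212000
base radius r_b = r_p·cos α = 144.212000·cos 15.115° = 139.222899
roll angle φ = 18.256° = 0.31862731 rad
x = r_b·(cos φ + φ·sin φ) = 139.222899·(0.94966633 + 0.31862731·0.31326326) = 146.111725
y = r_b·(sin φ − φ·cos φ) = 139.222899·(0.31326326 − 0.31862731·0.94966633) = 1.486014

x=146.111725 y=1.486014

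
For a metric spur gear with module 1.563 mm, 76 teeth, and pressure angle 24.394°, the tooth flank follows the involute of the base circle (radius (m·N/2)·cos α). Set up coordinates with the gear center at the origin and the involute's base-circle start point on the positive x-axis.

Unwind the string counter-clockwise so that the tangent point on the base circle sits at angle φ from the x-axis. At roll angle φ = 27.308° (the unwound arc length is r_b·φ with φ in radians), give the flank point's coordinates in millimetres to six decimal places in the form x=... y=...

pitch radius r_p = m·N/2 = 1.563·76/2 = 59.394000
base radius r_b = r_p·cos α = 59.394000·cos 24.394° = 54.091714
roll angle φ = 27.308° = 0.47661451 rad
x = r_b·(cos φ + φ·sin φ) = 54.091714·(0.88855318 + 0.47661451·0.45877362) = 59.890960
y = r_b·(sin φ − φ·cos φ) = 54.091714·(0.45877362 − 0.47661451·0.88855318) = 1.908155

x=59.890960 y=1.908155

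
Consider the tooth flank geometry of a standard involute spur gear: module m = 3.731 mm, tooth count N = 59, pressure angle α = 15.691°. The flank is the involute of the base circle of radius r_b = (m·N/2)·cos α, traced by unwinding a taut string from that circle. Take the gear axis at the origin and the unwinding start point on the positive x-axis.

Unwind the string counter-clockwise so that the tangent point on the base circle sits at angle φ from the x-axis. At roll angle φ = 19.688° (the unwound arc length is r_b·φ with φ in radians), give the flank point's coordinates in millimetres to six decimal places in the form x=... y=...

x=112.035190 y=1.416227

pitch radius r_p = m·N/2 = 3.731·59/2 = 110.064500
base radius r_b = r_p·cos α = 110.064500·cos 15.691° = 105.962863
roll angle φ = 19.688° = 0.34362042 rad
x = r_b·(cos φ + φ·sin φ) = 105.962863·(0.94154113 + 0.34362042·0.33689807) = 112.035190
y = r_b·(sin φ − φ·cos φ) = 105.962863·(0.33689807 − 0.34362042·0.94154113) = 1.416227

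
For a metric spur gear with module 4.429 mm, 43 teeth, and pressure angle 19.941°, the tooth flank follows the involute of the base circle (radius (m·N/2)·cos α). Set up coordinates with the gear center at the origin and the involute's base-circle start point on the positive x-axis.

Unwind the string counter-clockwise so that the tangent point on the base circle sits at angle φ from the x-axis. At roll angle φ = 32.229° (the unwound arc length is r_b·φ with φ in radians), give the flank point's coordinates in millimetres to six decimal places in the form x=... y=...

pitch radius r_p = m·N/2 = 4.429·43/2 = 95.223500
base radius r_b = r_p·cos α = 95.223500·cos 19.941° = 89.514310
roll angle φ = 32.229° = 0.56250216 rad
x = r_b·(cos φ + φ·sin φ) = 89.514310·(0.84592334 + 0.56250216·0.53330450) = 102.575189
y = r_b·(sin φ − φ·cos φ) = 89.514310·(0.53330450 − 0.56250216·0.84592334) = 5.144458

x=102.575189 y=5.144458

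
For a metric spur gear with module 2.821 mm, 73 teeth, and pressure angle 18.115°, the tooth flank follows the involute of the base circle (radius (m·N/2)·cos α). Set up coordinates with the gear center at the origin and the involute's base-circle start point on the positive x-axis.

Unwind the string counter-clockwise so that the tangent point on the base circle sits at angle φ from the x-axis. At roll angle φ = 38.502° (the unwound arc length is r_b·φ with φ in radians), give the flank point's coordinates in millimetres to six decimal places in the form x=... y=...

x=117.526132 y=9.458871

pitch radius r_p = m·N/2 = 2.821·73/2 = 102.966500
base radius r_b = r_p·cos α = 102.966500·cos 18.115° = 97.862900
roll angle φ = 38.502° = 0.67198667 rad
x = r_b·(cos φ + φ·sin φ) = 97.862900·(0.78258643 + 0.67198667·0.62254195) = 117.526132
y = r_b·(sin φ − φ·cos φ) = 97.862900·(0.62254195 − 0.67198667·0.78258643) = 9.458871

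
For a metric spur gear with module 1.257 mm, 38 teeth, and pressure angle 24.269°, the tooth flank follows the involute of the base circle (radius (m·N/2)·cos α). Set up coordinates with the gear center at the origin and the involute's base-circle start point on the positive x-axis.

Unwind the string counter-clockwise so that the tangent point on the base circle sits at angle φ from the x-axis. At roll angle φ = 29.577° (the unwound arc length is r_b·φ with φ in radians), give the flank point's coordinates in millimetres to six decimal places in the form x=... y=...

x=24.482879 y=0.971989

pitch radius r_p = m·N/2 = 1.257·38/2 = 23.883000
base radius r_b = r_p·cos α = 23.883000·cos 24.269° = 21.772359
roll angle φ = 29.577° = 0.51621603 rad
x = r_b·(cos φ + φ·sin φ) = 21.772359·(0.86969314 + 0.51621603·0.49359279) = 24.482879
y = r_b·(sin φ − φ·cos φ) = 21.772359·(0.49359279 − 0.51621603·0.86969314) = 0.971989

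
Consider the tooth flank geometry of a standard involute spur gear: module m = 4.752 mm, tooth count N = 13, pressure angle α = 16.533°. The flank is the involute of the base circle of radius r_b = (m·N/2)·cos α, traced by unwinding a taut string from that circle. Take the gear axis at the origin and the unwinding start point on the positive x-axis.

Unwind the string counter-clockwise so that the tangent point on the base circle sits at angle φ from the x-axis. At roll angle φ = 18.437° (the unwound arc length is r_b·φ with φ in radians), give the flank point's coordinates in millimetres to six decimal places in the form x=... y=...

x=31.104564 y=0.325485

pitch radius r_p = m·N/2 = 4.752·13/2 = 30.888000
base radius r_b = r_p·cos α = 30.888000·cos 16.533° = 29.610966
roll angle φ = 18.437° = 0.32178635 rad
x = r_b·(cos φ + φ·sin φ) = 29.610966·(0.94867198 + 0.32178635·0.31626173) = 31.104564
y = r_b·(sin φ − φ·cos φ) = 29.610966·(0.31626173 − 0.32178635·0.94867198) = 0.325485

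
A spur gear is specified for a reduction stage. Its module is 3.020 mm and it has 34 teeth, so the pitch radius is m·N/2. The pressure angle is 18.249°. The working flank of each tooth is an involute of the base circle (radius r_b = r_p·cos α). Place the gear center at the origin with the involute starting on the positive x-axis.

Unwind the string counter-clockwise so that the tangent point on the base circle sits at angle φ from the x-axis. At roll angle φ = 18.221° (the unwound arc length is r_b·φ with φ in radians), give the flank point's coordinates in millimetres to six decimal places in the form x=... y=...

x=51.161394 y=0.517456

pitch radius r_p = m·N/2 = 3.020·34/2 = 51.340000
base radius r_b = r_p·cos α = 51.340000·cos 18.249° = 48.757834
roll angle φ = 18.221° = 0.31801644 rad
x = r_b·(cos φ + φ·sin φ) = 48.757834·(0.94985751 + 0.31801644·0.31268308) = 51.161394
y = r_b·(sin φ − φ·cos φ) = 48.757834·(0.31268308 − 0.31801644·0.94985751) = 0.517456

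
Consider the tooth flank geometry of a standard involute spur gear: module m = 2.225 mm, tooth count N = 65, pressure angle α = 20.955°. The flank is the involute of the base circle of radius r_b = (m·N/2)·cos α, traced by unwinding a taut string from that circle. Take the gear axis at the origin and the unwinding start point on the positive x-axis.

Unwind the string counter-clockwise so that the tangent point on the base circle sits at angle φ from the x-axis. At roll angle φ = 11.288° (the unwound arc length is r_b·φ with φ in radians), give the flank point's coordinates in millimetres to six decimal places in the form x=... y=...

pitch radius r_p = m·N/2 = 2.225·65/2 = 72.312500
base radius r_b = r_p·cos α = 72.312500·cos 20.955° = 67.529867
roll angle φ = 11.288° = 0.19701277 rad
x = r_b·(cos φ + φ·sin φ) = 67.529867·(0.98065568 + 0.19701277·0.19574076) = 68.827731
y = r_b·(sin φ − φ·cos φ) = 67.529867·(0.19574076 − 0.19701277·0.98065568) = 0.171463

x=68.827731 y=0.171463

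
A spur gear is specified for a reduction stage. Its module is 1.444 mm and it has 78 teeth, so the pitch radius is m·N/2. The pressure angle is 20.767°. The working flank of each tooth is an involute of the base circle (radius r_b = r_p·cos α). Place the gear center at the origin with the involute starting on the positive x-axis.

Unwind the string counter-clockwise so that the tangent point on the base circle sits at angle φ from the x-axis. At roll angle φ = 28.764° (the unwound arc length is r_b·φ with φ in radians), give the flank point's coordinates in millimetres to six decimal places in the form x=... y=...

x=58.880483 y=2.165363

pitch radius r_p = m·N/2 = 1.444·78/2 = 56.316000
base radius r_b = r_p·cos α = 56.316000·cos 20.767° = 52.657152
roll angle φ = 28.764° = 0.50202651 rad
x = r_b·(cos φ + φ·sin φ) = 52.657152·(0.87660920 + 0.50202651·0.48120298) = 58.880483
y = r_b·(sin φ − φ·cos φ) = 52.657152·(0.48120298 − 0.50202651·0.87660920) = 2.165363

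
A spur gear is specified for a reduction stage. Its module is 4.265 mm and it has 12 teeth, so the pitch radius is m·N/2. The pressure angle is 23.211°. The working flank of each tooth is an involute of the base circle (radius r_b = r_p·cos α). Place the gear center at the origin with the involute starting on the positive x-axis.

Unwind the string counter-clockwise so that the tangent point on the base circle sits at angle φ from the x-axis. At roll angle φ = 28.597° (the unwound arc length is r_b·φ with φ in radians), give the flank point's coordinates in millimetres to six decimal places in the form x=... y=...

pitch radius r_p = m·N/2 = 4.265·12/2 = 25.590000
base radius r_b = r_p·cos α = 25.590000·cos 23.211° = 23.518737
roll angle φ = 28.597° = 0.49911181 rad
x = r_b·(cos φ + φ·sin φ) = 23.518737·(0.87800804 + 0.49911181·0.47864589) = 26.268216
y = r_b·(sin φ − φ·cos φ) = 23.518737·(0.47864589 − 0.49911181·0.87800804) = 0.950668

x=26.268216 y=0.950668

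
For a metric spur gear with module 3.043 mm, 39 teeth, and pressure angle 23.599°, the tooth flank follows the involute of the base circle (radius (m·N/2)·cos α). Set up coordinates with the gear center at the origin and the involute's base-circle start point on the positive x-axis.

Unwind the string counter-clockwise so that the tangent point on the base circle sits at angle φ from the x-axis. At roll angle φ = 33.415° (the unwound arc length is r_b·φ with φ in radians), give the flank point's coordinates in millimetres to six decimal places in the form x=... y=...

x=62.851729 y=3.474550

pitch radius r_p = m·N/2 = 3.043·39/2 = 59.338500
base radius r_b = r_p·cos α = 59.338500·cos 23.599° = 54.376004
roll angle φ = 33.415° = 0.58320177 rad
x = r_b·(cos φ + φ·sin φ) = 54.376004·(0.83470372 + 0.58320177·0.55069928) = 62.851729
y = r_b·(sin φ − φ·cos φ) = 54.376004·(0.55069928 − 0.58320177·0.83470372) = 3.474550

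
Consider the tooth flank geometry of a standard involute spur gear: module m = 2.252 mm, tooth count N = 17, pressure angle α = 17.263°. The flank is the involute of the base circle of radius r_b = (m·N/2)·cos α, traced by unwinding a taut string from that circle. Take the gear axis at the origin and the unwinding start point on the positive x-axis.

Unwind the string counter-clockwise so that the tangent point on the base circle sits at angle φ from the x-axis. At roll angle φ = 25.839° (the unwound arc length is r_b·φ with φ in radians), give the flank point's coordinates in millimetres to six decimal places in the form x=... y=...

pitch radius r_p = m·N/2 = 2.252·17/2 = 19.142000
base radius r_b = r_p·cos α = 19.142000·cos 17.263° = 18.279703
roll angle φ = 25.839° = 0.45097563 rad
x = r_b·(cos φ + φ·sin φ) = 18.279703·(0.90002231 + 0.45097563·0.43584383) = 20.045107
y = r_b·(sin φ − φ·cos φ) = 18.279703·(0.43584383 − 0.45097563·0.90002231) = 0.547581

x=20.045107 y=0.547581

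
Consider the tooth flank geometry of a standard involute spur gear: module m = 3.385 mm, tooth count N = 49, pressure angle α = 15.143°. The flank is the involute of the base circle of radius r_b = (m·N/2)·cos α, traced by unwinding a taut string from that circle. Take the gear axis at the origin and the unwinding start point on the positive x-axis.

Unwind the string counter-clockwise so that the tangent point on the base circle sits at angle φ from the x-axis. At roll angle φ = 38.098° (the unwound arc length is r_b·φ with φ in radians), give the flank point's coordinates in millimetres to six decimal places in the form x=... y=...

pitch radius r_p = m·N/2 = 3.385·49/2 = 82.932500
base radius r_b = r_p·cos α = 82.932500·cos 15.143° = 80.052823
roll angle φ = 38.098° = 0.66493554 rad
x = r_b·(cos φ + φ·sin φ) = 80.052823·(0.78695656 + 0.66493554·0.61700841) = 95.841431
y = r_b·(sin φ − φ·cos φ) = 80.052823·(0.61700841 − 0.66493554·0.78695656) = 7.503593

x=95.841431 y=7.503593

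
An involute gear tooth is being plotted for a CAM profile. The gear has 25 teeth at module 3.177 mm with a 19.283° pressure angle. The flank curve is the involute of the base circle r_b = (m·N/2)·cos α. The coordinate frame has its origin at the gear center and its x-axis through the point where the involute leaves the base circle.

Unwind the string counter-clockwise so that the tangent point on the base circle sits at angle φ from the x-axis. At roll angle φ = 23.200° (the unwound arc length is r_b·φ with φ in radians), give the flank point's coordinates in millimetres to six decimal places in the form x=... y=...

x=40.432709 y=0.816000

pitch radius r_p = m·N/2 = 3.177·25/2 = 39.712500
base radius r_b = r_p·cos α = 39.712500·cos 19.283° = 37.484588
roll angle φ = 23.200° = 0.40491639 rad
x = r_b·(cos φ + φ·sin φ) = 37.484588·(0.91913534 + 0.40491639·0.39394191) = 40.432709
y = r_b·(sin φ − φ·cos φ) = 37.484588·(0.39394191 − 0.40491639·0.91913534) = 0.816000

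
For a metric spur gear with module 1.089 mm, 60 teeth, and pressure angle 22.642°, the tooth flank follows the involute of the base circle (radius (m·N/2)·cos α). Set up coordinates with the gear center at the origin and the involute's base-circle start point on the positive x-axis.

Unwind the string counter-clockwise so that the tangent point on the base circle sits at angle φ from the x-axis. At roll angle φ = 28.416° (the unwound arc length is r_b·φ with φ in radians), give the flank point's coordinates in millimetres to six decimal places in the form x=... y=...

pitch radius r_p = m·N/2 = 1.089·60/2 = 32.670000
base radius r_b = r_p·cos α = 32.670000·cos 22.642° = 30.152066
roll angle φ = 28.416° = 0.49595276 rad
x = r_b·(cos φ + φ·sin φ) = 30.152066·(0.87951572 + 0.49595276·0.47586983) = 33.635374
y = r_b·(sin φ − φ·cos φ) = 30.152066·(0.47586983 − 0.49595276·0.87951572) = 1.196180

x=33.635374 y=1.196180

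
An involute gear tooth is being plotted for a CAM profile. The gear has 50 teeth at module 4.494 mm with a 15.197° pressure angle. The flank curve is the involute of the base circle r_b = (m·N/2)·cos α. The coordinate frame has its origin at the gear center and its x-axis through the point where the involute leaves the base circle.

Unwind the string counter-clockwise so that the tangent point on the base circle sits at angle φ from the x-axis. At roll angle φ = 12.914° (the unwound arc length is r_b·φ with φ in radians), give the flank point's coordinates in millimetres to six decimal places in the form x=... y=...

pitch radius r_p = m·N/2 = 4.494·50/2 = 112.350000
base radius r_b = r_p·cos α = 112.350000·cos 15.197° = 108.421145
roll angle φ = 12.914° = 0.22539182 rad
x = r_b·(cos φ + φ·sin φ) = 108.421145·(0.97470661 + 0.22539182·0.22348829) = 111.140244
y = r_b·(sin φ − φ·cos φ) = 108.421145·(0.22348829 − 0.22539182·0.97470661) = 0.411717

x=111.140244 y=0.411717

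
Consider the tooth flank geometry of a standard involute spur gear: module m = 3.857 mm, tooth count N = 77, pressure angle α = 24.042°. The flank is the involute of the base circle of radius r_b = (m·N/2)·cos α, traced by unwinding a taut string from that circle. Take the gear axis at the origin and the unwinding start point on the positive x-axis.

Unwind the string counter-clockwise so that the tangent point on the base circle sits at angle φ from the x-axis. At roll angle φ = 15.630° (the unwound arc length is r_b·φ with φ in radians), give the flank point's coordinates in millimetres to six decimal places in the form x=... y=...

x=140.564608 y=0.910859

pitch radius r_p = m·N/2 = 3.857·77/2 = 148.494500
base radius r_b = r_p·cos α = 148.494500·cos 24.042° = 135.612165
roll angle φ = 15.630° = 0.27279496 rad
x = r_b·(cos φ + φ·sin φ) = 135.612165·(0.96302163 + 0.27279496·0.26942409) = 140.564608
y = r_b·(sin φ − φ·cos φ) = 135.612165·(0.26942409 − 0.27279496·0.96302163) = 0.910859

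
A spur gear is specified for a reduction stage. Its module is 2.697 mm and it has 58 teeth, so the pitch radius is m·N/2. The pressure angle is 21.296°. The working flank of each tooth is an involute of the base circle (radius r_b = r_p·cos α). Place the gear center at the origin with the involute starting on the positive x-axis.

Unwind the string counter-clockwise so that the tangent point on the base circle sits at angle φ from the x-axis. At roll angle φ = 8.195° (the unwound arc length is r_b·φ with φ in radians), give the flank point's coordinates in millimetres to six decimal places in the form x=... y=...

x=73.613935 y=0.070930

pitch radius r_p = m·N/2 = 2.697·58/2 = 78.213000
base radius r_b = r_p·cos α = 78.213000·cos 21.296° = 72.872349
roll angle φ = 8.195° = 0.14302973 rad
x = r_b·(cos φ + φ·sin φ) = 72.872349·(0.98978867 + 0.14302973·0.14254256) = 73.613935
y = r_b·(sin φ − φ·cos φ) = 72.872349·(0.14254256 − 0.14302973·0.98978867) = 0.070930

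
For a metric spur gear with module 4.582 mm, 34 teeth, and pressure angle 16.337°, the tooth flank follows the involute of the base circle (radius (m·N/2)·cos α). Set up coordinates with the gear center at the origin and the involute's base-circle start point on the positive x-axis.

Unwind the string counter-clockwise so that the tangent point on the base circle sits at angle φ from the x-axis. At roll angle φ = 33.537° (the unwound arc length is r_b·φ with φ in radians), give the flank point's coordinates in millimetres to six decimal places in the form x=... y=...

x=86.477813 y=4.827647

pitch radius r_p = m·N/2 = 4.582·34/2 = 77.894000
base radius r_b = r_p·cos α = 77.894000·cos 16.337° = 74.748940
roll angle φ = 33.537° = 0.58533107 rad
x = r_b·(cos φ + φ·sin φ) = 74.748940·(0.83352922 + 0.58533107·0.55247537) = 86.477813
y = r_b·(sin φ − φ·cos φ) = 74.748940·(0.55247537 − 0.58533107·0.83352922) = 4.827647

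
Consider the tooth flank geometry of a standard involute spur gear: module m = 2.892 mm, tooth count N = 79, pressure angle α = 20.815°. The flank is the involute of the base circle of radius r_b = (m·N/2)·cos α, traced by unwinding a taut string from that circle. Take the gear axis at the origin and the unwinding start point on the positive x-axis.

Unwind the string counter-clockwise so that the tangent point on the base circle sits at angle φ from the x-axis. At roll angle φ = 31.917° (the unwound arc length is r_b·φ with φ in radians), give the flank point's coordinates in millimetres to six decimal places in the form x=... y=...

x=122.082278 y=5.963797

pitch radius r_p = m·N/2 = 2.892·79/2 = 114.234000
base radius r_b = r_p·cos α = 114.234000·cos 20.815° = 106.778253
roll angle φ = 31.917° = 0.55705674 rad
x = r_b·(cos φ + φ·sin φ) = 106.778253·(0.84881486 + 0.55705674·0.52869021) = 122.082278
y = r_b·(sin φ − φ·cos φ) = 106.778253·(0.52869021 − 0.55705674·0.84881486) = 5.963797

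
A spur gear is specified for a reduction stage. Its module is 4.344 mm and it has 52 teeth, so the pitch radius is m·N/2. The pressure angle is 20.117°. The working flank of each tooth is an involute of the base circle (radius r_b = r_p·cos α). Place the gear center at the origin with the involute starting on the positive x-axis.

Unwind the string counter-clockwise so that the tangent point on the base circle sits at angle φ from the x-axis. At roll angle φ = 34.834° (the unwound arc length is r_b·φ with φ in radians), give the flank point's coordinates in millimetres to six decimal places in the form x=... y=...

pitch radius r_p = m·N/2 = 4.344·52/2 = 112.944000
base radius r_b = r_p·cos α = 112.944000·cos 20.117° = 106.053540
roll angle φ = 34.834° = 0.60796799 rad
x = r_b·(cos φ + φ·sin φ) = 106.053540·(0.82081040 + 0.60796799·0.57120075) = 123.879249
y = r_b·(sin φ − φ·cos φ) = 106.053540·(0.57120075 − 0.60796799·0.82081040) = 7.654340

x=123.879249 y=7.654340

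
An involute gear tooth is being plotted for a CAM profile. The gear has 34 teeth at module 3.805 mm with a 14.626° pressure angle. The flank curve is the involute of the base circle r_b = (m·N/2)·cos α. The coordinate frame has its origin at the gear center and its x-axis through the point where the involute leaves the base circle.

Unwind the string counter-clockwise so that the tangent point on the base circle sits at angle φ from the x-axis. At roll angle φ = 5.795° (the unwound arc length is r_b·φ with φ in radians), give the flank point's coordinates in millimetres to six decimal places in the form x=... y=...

x=62.908176 y=0.021564

pitch radius r_p = m·N/2 = 3.805·34/2 = 64.685000
base radius r_b = r_p·cos α = 64.685000·cos 14.626° = 62.588862
roll angle φ = 5.795° = 0.10114183 rad
x = r_b·(cos φ + φ·sin φ) = 62.588862·(0.99488952 + 0.10114183·0.10096948) = 62.908176
y = r_b·(sin φ − φ·cos φ) = 62.588862·(0.10096948 − 0.10114183·0.99488952) = 0.021564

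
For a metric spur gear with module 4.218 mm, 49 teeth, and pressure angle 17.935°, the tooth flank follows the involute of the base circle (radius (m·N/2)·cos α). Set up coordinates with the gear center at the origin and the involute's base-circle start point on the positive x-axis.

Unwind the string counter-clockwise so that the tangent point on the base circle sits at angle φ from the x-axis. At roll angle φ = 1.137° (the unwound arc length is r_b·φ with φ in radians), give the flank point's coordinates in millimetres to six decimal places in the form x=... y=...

pitch radius r_p = m·N/2 = 4.218·49/2 = 103.341000
base radius r_b = r_p·cos α = 103.341000·cos 17.935° = 98.319296
roll angle φ = 1.137° = 0.01984439 rad
x = r_b·(cos φ + φ·sin φ) = 98.319296·(0.99980311 + 0.01984439·0.01984309) = 98.338653
y = r_b·(sin φ − φ·cos φ) = 98.319296·(0.01984309 − 0.01984439·0.99980311) = 0.000256

x=98.338653 y=0.000256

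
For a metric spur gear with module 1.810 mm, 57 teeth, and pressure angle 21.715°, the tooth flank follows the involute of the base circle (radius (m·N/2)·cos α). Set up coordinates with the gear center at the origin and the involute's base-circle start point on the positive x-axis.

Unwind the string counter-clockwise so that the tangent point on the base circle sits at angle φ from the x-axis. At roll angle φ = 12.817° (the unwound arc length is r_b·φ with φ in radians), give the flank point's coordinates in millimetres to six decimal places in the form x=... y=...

x=49.108444 y=0.177931

pitch radius r_p = m·N/2 = 1.810·57/2 = 51.585000
base radius r_b = r_p·cos α = 51.585000·cos 21.715° = 47.924309
roll angle φ = 12.817° = 0.22369885 rad
x = r_b·(cos φ + φ·sin φ) = 47.924309·(0.97508358 + 0.22369885·0.22183782) = 49.108444
y = r_b·(sin φ − φ·cos φ) = 47.924309·(0.22183782 − 0.22369885·0.97508358) = 0.177931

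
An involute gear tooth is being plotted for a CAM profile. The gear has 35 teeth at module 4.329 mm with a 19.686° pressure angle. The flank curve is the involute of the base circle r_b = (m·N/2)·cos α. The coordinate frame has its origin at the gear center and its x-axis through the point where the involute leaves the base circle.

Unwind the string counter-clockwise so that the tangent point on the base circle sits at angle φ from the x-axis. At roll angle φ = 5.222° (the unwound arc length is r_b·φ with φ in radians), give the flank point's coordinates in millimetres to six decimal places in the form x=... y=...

x=71.625335 y=0.017986

pitch radius r_p = m·N/2 = 4.329·35/2 = 75.757500
base radius r_b = r_p·cos α = 75.757500·cos 19.686° = 71.329693
roll angle φ = 5.222° = 0.09114109 rad
x = r_b·(cos φ + φ·sin φ) = 71.329693·(0.99584952 + 0.09114109·0.09101497) = 71.625335
y = r_b·(sin φ − φ·cos φ) = 71.329693·(0.09101497 − 0.09114109·0.99584952) = 0.017986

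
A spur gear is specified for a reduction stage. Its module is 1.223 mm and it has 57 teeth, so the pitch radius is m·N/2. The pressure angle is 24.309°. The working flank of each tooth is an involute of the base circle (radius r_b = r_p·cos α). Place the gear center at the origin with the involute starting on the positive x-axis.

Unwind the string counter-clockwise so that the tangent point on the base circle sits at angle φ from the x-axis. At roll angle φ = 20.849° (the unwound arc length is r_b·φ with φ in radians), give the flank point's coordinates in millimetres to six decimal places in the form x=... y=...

pitch radius r_p = m·N/2 = 1.223·57/2 = 34.855500
base radius r_b = r_p·cos α = 34.855500·cos 24.309° = 31.765163
roll angle φ = 20.849° = 0.36388370 rad
x = r_b·(cos φ + φ·sin φ) = 31.765163·(0.93452164 + 0.36388370·0.35590631) = 33.799091
y = r_b·(sin φ − φ·cos φ) = 31.765163·(0.35590631 − 0.36388370·0.93452164) = 0.503450

x=33.799091 y=0.503450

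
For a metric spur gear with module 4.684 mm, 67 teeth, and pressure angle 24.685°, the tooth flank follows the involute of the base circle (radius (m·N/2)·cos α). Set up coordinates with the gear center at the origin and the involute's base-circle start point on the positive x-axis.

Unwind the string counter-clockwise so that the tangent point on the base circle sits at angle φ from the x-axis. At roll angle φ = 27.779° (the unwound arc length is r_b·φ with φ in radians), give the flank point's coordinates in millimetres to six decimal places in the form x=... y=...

pitch radius r_p = m·N/2 = 4.684·67/2 = 156.914000
base radius r_b = r_p·cos α = 156.914000·cos 24.685° = 142.574813
roll angle φ = 27.779° = 0.48483501 rad
x = r_b·(cos φ + φ·sin φ) = 142.574813·(0.88475186 + 0.48483501·0.46606239) = 158.360015
y = r_b·(sin φ − φ·cos φ) = 142.574813·(0.46606239 − 0.48483501·0.88475186) = 5.290055

x=158.360015 y=5.290055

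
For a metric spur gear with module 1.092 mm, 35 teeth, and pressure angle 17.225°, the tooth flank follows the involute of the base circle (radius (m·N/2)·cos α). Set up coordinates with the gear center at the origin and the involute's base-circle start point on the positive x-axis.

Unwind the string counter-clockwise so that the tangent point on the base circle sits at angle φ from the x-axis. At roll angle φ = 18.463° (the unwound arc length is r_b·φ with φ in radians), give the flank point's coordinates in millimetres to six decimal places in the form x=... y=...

pitch radius r_p = m·N/2 = 1.092·35/2 = 19.110000
base radius r_b = r_p·cos α = 19.110000·cos 17.225° = 18.252902
roll angle φ = 18.463° = 0.32224014 rad
x = r_b·(cos φ + φ·sin φ) = 18.252902·(0.94852836 + 0.32224014·0.31669219) = 19.176121
y = r_b·(sin φ − φ·cos φ) = 18.252902·(0.31669219 − 0.32224014·0.94852836) = 0.201481

x=19.176121 y=0.201481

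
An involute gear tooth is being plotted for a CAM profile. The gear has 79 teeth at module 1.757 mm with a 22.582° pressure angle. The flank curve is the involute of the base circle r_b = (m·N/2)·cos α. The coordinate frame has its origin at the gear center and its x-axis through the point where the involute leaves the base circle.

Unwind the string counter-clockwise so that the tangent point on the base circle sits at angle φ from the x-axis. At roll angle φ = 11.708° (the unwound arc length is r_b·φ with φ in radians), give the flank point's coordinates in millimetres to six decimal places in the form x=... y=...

x=65.404493 y=0.181498

pitch radius r_p = m·N/2 = 1.757·79/2 = 69.401500
base radius r_b = r_p·cos α = 69.401500·cos 22.582° = 64.080550
roll angle φ = 11.708° = 0.20434315 rad
x = r_b·(cos φ + φ·sin φ) = 64.080550·(0.97919449 + 0.20434315·0.20292402) = 65.404493
y = r_b·(sin φ − φ·cos φ) = 64.080550·(0.20292402 − 0.20434315·0.97919449) = 0.181498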